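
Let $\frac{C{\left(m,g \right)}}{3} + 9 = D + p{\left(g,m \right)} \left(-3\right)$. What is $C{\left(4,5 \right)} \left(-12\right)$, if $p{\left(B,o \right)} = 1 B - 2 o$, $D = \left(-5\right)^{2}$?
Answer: $-900$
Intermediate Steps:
$D = 25$
$p{\left(B,o \right)} = B - 2 o$
$C{\left(m,g \right)} = 48 - 9 g + 18 m$ ($C{\left(m,g \right)} = -27 + 3 \left(25 + \left(g - 2 m\right) \left(-3\right)\right) = -27 + 3 \left(25 - \left(- 6 m + 3 g\right)\right) = -27 + 3 \left(25 - 3 g + 6 m\right) = -27 + \left(75 - 9 g + 18 m\right) = 48 - 9 g + 18 m$)
$C{\left(4,5 \right)} \left(-12\right) = \left(48 - 45 + 18 \cdot 4\right) \left(-12\right) = \left(48 - 45 + 72\right) \left(-12\right) = 75 \left(-12\right) = -900$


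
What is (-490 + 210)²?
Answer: 78400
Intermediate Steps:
(-490 + 210)² = (-280)² = 78400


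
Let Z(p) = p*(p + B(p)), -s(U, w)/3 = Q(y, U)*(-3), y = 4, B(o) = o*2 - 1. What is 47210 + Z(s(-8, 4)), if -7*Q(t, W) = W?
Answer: 2328338/49 ≈ 47517.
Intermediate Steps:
B(o) = -1 + 2*o (B(o) = 2*o - 1 = -1 + 2*o)
Q(t, W) = -W/7
s(U, w) = -9*U/7 (s(U, w) = -3*(-U/7)*(-3) = -9*U/7)
Z(p) = p*(-1 + 3*p) (Z(p) = p*(p + (-1 + 2*p)) = p*(-1 + 3*p))
47210 + Z(s(-8, 4)) = 47210 + (-9/7*(-8))*(-1 + 3*(-9/7*(-8))) = 47210 + 72*(-1 + 3*(72/7))/7 = 47210 + 72*(-1 + 216/7)/7 = 47210 + (72/7)*(209/7) = 47210 + 15048/49 = 2328338/49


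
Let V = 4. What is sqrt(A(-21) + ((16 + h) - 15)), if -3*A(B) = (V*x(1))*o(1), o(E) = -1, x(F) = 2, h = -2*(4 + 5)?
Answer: I*sqrt(129)/3 ≈ 3.7859*I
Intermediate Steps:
h = -18 (h = -2*9 = -18)
A(B) = 8/3 (A(B) = -4*2*(-1)/3 = -8*(-1)/3 = -1/3*(-8) = 8/3)
sqrt(A(-21) + ((16 + h) - 15)) = sqrt(8/3 + ((16 - 18) - 15)) = sqrt(8/3 + (-2 - 15)) = sqrt(8/3 - 17) = sqrt(-43/3) = I*sqrt(129)/3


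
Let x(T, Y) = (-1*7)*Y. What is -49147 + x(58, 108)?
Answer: -49903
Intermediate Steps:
x(T, Y) = -7*Y
-49147 + x(58, 108) = -49147 - 7*108 = -49147 - 756 = -49903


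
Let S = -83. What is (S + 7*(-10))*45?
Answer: -6885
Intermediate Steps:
(S + 7*(-10))*45 = (-83 + 7*(-10))*45 = (-83 - 70)*45 = -153*45 = -6885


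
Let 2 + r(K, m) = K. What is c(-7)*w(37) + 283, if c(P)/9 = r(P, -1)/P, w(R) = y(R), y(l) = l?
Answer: 4978/7 ≈ 711.14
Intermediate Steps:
r(K, m) = -2 + K
w(R) = R
c(P) = 9*(-2 + P)/P (c(P) = 9*((-2 + P)/P) = 9*(-2 + P)/P)
c(-7)*w(37) + 283 = (9 - 18/(-7))*37 + 283 = (9 - 18*(-⅐))*37 + 283 = (9 + 18/7)*37 + 283 = (81/7)*37 + 283 = 2997/7 + 283 = 4978/7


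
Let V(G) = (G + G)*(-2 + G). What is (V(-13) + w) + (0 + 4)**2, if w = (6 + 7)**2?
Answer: 575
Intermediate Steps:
w = 169 (w = 13**2 = 169)
V(G) = 2*G*(-2 + G) (V(G) = (2*G)*(-2 + G) = 2*G*(-2 + G))
(V(-13) + w) + (0 + 4)**2 = (2*(-13)*(-2 - 13) + 169) + (0 + 4)**2 = (2*(-13)*(-15) + 169) + 4**2 = (390 + 169) + 16 = 559 + 16 = 575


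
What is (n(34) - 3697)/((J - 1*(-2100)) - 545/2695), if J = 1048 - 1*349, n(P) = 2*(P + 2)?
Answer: -1953875/1508552 ≈ -1.2952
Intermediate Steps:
n(P) = 4 + 2*P (n(P) = 2*(2 + P) = 4 + 2*P)
J = 699 (J = 1048 - 349 = 699)
(n(34) - 3697)/((J - 1*(-2100)) - 545/2695) = ((4 + 2*34) - 3697)/((699 - 1*(-2100)) - 545/2695) = ((4 + 68) - 3697)/((699 + 2100) - 545*1/2695) = (72 - 3697)/(2799 - 109/539) = -3625/1508552/539 = -3625*539/1508552 = -1953875/1508552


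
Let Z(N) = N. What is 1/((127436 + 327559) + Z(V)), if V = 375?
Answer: 1/455370 ≈ 2.1960e-6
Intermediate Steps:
1/((127436 + 327559) + Z(V)) = 1/((127436 + 327559) + 375) = 1/(454995 + 375) = 1/455370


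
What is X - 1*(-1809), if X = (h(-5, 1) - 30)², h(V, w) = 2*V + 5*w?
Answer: 3034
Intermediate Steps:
X = 1225 (X = ((2*(-5) + 5*1) - 30)² = ((-10 + 5) - 30)² = (-5 - 30)² = (-35)² = 1225)
X - 1*(-1809) = 1225 - 1*(-1809) = 1225 + 1809 = 3034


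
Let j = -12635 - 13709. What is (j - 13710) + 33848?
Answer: -6206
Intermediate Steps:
j = -26344
(j - 13710) + 33848 = (-26344 - 13710) + 33848 = -40054 + 33848 = -6206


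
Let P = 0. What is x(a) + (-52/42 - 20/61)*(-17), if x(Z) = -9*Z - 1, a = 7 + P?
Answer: -47882/1281 ≈ -37.379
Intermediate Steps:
a = 7 (a = 7 + 0 = 7)
x(Z) = -1 - 9*Z
x(a) + (-52/42 - 20/61)*(-17) = (-1 - 9*7) + (-52/42 - 20/61)*(-17) = (-1 - 63) + (-52*1/42 - 20*1/61)*(-17) = -64 + (-26/21 - 20/61)*(-17) = -64 - 2006/1281*(-17) = -64 + 34102/1281 = -47882/1281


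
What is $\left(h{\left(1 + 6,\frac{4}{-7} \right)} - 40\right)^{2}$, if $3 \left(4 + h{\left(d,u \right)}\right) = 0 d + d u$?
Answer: $\frac{18496}{9} \approx 2055.1$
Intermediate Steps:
$h{\left(d,u \right)} = -4 + \frac{d u}{3}$ ($h{\left(d,u \right)} = -4 + \frac{0 d + d u}{3} = -4 + \frac{0 + d u}{3} = -4 + \frac{d u}{3}$)
$\left(h{\left(1 + 6,\frac{4}{-7} \right)} - 40\right)^{2} = \left(\left(-4 + \frac{\left(1 + 6\right) \frac{4}{-7}}{3}\right) - 40\right)^{2} = \left(\left(-4 + \frac{1}{3} \cdot 7 \cdot 4 \left(- \frac{1}{7}\right)\right) - 40\right)^{2} = \left(\left(-4 + \frac{1}{3} \cdot 7 \left(- \frac{4}{7}\right)\right) - 40\right)^{2} = \left(\left(-4 - \frac{4}{3}\right) - 40\right)^{2} = \left(- \frac{16}{3} - 40\right)^{2} = \left(- \frac{136}{3}\right)^{2} = \frac{18496}{9}$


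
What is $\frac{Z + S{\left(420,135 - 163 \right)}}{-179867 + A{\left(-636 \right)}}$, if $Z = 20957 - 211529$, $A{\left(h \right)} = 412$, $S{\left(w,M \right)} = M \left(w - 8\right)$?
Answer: $\frac{202108}{179455} \approx 1.1262$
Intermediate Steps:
$S{\left(w,M \right)} = M \left(-8 + w\right)$
$Z = -190572$
$\frac{Z + S{\left(420,135 - 163 \right)}}{-179867 + A{\left(-636 \right)}} = \frac{-190572 + \left(135 - 163\right) \left(-8 + 420\right)}{-179867 + 412} = \frac{-190572 - 11536}{-179455} = \left(-190572 - 11536\right) \left(- \frac{1}{179455}\right) = \left(-202108\right) \left(- \frac{1}{179455}\right) = \frac{202108}{179455}$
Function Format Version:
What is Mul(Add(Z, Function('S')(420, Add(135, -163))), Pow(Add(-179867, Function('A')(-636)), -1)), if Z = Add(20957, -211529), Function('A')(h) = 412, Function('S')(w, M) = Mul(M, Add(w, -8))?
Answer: Rational(202108, 179455) ≈ 1.1262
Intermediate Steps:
Function('S')(w, M) = Mul(M, Add(-8, w))
Z = -190572
Mul(Add(Z, Function('S')(420, Add(135, -163))), Pow(Add(-179867, Function('A')(-636)), -1)) = Mul(Add(-190572, Mul(Add(135, -163), Add(-8, 420))), Pow(Add(-179867, 412), -1)) = Mul(Add(-190572, Mul(-28, 412)), Pow(-179455, -1)) = Mul(Add(-190572, -11536), Rational(-1, 179455)) = Mul(-202108, Rational(-1, 179455)) = Rational(202108, 179455)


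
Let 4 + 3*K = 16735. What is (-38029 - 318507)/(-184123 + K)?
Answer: 178268/89273 ≈ 1.9969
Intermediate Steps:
K = 5577 (K = -4/3 + (⅓)*16735 = -4/3 + 16735/3 = 5577)
(-38029 - 318507)/(-184123 + K) = (-38029 - 318507)/(-184123 + 5577) = -356536/(-178546) = -356536*(-1/178546) = 178268/89273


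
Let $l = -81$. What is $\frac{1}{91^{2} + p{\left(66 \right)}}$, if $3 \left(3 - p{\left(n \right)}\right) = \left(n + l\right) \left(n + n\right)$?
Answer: $\frac{1}{8944} \approx 0.00011181$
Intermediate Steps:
$p{\left(n \right)} = 3 - \frac{2 n \left(-81 + n\right)}{3}$ ($p{\left(n \right)} = 3 - \frac{\left(n - 81\right) \left(n + n\right)}{3} = 3 - \frac{\left(-81 + n\right) 2 n}{3} = 3 - \frac{2 n \left(-81 + n\right)}{3}$)
$\frac{1}{91^{2} + p{\left(66 \right)}} = \frac{1}{91^{2} + \left(3 + 54 \cdot 66 - \frac{2 \cdot 66^{2}}{3}\right)} = \frac{1}{8281 + \left(3 + 3564 - 2904\right)} = \frac{1}{8281 + 663} = \frac{1}{8944}$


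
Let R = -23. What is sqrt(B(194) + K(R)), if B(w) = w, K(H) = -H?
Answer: sqrt(217) ≈ 14.731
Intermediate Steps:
sqrt(B(194) + K(R)) = sqrt(194 - 1*(-23)) = sqrt(194 + 23) = sqrt(217)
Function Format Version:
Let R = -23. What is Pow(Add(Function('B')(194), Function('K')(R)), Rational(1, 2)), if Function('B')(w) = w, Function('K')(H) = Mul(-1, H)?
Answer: Pow(217, Rational(1, 2)) ≈ 14.731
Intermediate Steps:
Pow(Add(Function('B')(194), Function('K')(R)), Rational(1, 2)) = Pow(Add(194, Mul(-1, -23)), Rational(1, 2)) = Pow(Add(194, 23), Rational(1, 2)) = Pow(217, Rational(1, 2))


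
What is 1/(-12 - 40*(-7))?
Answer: 1/268 ≈ 0.0037313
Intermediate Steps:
1/(-12 - 40*(-7)) = 1/(-12 + 280) = 1/268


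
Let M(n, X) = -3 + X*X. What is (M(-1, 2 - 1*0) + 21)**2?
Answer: 484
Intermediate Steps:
M(n, X) = -3 + X**2
(M(-1, 2 - 1*0) + 21)**2 = ((-3 + (2 - 1*0)**2) + 21)**2 = ((-3 + (2 + 0)**2) + 21)**2 = ((-3 + 2**2) + 21)**2 = ((-3 + 4) + 21)**2 = (1 + 21)**2 = 22**2 = 484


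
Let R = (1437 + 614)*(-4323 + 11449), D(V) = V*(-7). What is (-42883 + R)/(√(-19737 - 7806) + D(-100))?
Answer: 10200780100/517543 - 14572543*I*√27543/517543 ≈ 19710.0 - 4673.0*I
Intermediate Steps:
D(V) = -7*V
R = 14615426 (R = 2051*7126 = 14615426)
(-42883 + R)/(√(-19737 - 7806) + D(-100)) = (-42883 + 14615426)/(√(-19737 - 7806) - 7*(-100)) = 14572543/(√(-27543) + 700) = 14572543/(I*√27543 + 700) = 14572543/(700 + I*√27543)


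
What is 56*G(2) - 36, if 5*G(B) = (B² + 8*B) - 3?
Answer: 772/5 ≈ 154.40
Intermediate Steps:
G(B) = -⅗ + B²/5 + 8*B/5 (G(B) = ((B² + 8*B) - 3)/5 = (-3 + B² + 8*B)/5 = -⅗ + B²/5 + 8*B/5)
56*G(2) - 36 = 56*(-⅗ + (⅕)*2² + (8/5)*2) - 36 = 56*(-⅗ + (⅕)*4 + 16/5) - 36 = 56*(-⅗ + ⅘ + 16/5) - 36 = 56*(17/5) - 36 = 952/5 - 36 = 772/5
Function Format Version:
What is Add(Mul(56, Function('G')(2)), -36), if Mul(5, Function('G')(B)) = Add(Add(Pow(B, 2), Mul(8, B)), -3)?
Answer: Rational(772, 5) ≈ 154.40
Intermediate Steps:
Function('G')(B) = Add(Rational(-3, 5), Mul(Rational(1, 5), Pow(B, 2)), Mul(Rational(8, 5), B)) (Function('G')(B) = Mul(Rational(1, 5), Add(Add(Pow(B, 2), Mul(8, B)), -3)) = Mul(Rational(1, 5), Add(-3, Pow(B, 2), Mul(8, B))) = Add(Rational(-3, 5), Mul(Rational(1, 5), Pow(B, 2)), Mul(Rational(8, 5), B)))
Add(Mul(56, Function('G')(2)), -36) = Add(Mul(56, Add(Rational(-3, 5), Mul(Rational(1, 5), Pow(2, 2)), Mul(Rational(8, 5), 2))), -36) = Add(Mul(56, Add(Rational(-3, 5), Mul(Rational(1, 5), 4), Rational(16, 5))), -36) = Add(Mul(56, Add(Rational(-3, 5), Rational(4, 5), Rational(16, 5))), -36) = Add(Mul(56, Rational(17, 5)), -36) = Add(Rational(952, 5), -36) = Rational(772, 5)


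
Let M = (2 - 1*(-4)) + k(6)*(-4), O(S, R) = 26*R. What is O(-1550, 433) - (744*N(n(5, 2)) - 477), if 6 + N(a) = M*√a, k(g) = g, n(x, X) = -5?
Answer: 16199 + 13392*I*√5 ≈ 16199.0 + 29945.0*I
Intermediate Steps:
M = -18 (M = (2 - 1*(-4)) + 6*(-4) = (2 + 4) - 24 = 6 - 24 = -18)
N(a) = -6 - 18*√a
O(-1550, 433) - (744*N(n(5, 2)) - 477) = 26*433 - (744*(-6 - 18*I*√5) - 477) = 11258 - (744*(-6 - 18*I*√5) - 477) = 11258 - ((-4464 - 13392*I*√5) - 477) = 11258 - (-4941 - 13392*I*√5) = 11258 + (4941 + 13392*I*√5) = 16199 + 13392*I*√5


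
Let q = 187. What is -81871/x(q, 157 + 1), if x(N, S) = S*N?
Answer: -81871/29546 ≈ -2.7710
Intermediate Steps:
x(N, S) = N*S
-81871/x(q, 157 + 1) = -81871*1/(187*(157 + 1)) = -81871/(187*158) = -81871/29546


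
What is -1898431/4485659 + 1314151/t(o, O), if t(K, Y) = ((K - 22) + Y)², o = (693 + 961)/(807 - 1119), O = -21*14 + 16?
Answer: 139150392094188425/10174959943779011 ≈ 13.676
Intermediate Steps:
O = -278 (O = -294 + 16 = -278)
o = -827/156 (o = 1654/(-312) = 1654*(-1/312) = -827/156 ≈ -5.3013)
t(K, Y) = (-22 + K + Y)² (t(K, Y) = ((-22 + K) + Y)² = (-22 + K + Y)²)
-1898431/4485659 + 1314151/t(o, O) = -1898431/4485659 + 1314151/((-22 - 827/156 - 278)²) = -1898431*1/4485659 + 1314151/((-47627/156)²) = -1898431/4485659 + 1314151/(2268331129/24336) = -1898431/4485659 + 1314151*(24336/2268331129) = -1898431/4485659 + 31981178736/2268331129 = 139150392094188425/10174959943779011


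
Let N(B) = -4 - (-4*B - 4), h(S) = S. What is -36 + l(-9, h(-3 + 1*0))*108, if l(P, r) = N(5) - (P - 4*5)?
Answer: 5256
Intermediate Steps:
N(B) = 4*B (N(B) = -4 - (-4 - 4*B) = -4 + (4 + 4*B) = 4*B)
l(P, r) = 40 - P (l(P, r) = 4*5 - (P - 4*5) = 20 - (P - 20) = 20 - (-20 + P) = 20 + (20 - P) = 40 - P)
-36 + l(-9, h(-3 + 1*0))*108 = -36 + (40 - 1*(-9))*108 = -36 + (40 + 9)*108 = -36 + 49*108 = -36 + 5292 = 5256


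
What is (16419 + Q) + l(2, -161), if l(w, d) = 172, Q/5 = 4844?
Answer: 40811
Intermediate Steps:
Q = 24220 (Q = 5*4844 = 24220)
(16419 + Q) + l(2, -161) = (16419 + 24220) + 172 = 40639 + 172 = 40811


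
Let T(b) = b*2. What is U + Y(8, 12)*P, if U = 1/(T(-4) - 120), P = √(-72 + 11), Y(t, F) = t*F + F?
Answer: -1/128 + 108*I*√61 ≈ -0.0078125 + 843.51*I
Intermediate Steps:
Y(t, F) = F + F*t (Y(t, F) = F*t + F = F + F*t)
P = I*√61 (P = √(-61) = I*√61 ≈ 7.8102*I)
T(b) = 2*b
U = -1/128 (U = 1/(2*(-4) - 120) = 1/(-8 - 120) = 1/(-128) = -1/128 ≈ -0.0078125)
U + Y(8, 12)*P = -1/128 + (12*(1 + 8))*(I*√61) = -1/128 + (12*9)*(I*√61) = -1/128 + 108*(I*√61) = -1/128 + 108*I*√61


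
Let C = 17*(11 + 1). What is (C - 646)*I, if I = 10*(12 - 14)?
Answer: 8840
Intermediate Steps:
C = 204 (C = 17*12 = 204)
I = -20 (I = 10*(-2) = -20)
(C - 646)*I = (204 - 646)*(-20) = -442*(-20) = 8840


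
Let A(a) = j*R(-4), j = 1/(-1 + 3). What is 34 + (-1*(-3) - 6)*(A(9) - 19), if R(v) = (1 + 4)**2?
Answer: 107/2 ≈ 53.500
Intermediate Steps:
j = 1/2 ≈ 0.50000
R(v) = 25 (R(v) = 5**2 = 25)
A(a) = 25/2 (A(a) = (1/2)*25 = 25/2)
34 + (-1*(-3) - 6)*(A(9) - 19) = 34 + (-1*(-3) - 6)*(25/2 - 19) = 34 + (3 - 6)*(-13/2) = 34 - 3*(-13/2) = 34 + 39/2 = 107/2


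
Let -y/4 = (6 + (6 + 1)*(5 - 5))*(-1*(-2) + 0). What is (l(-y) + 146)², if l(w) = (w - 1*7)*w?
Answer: 4468996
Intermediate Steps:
y = -48 (y = -4*(6 + (6 + 1)*(5 - 5))*(-1*(-2) + 0) = -4*(6 + 7*0)*(2 + 0) = -4*(6 + 0)*2 = -24*2 = -4*12 = -48)
l(w) = w*(-7 + w) (l(w) = (w - 7)*w = (-7 + w)*w = w*(-7 + w))
(l(-y) + 146)² = ((-1*(-48))*(-7 - 1*(-48)) + 146)² = (48*(-7 + 48) + 146)² = (48*41 + 146)² = (1968 + 146)² = 2114² = 4468996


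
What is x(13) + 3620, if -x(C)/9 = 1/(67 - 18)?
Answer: 177371/49 ≈ 3619.8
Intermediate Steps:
x(C) = -9/49 (x(C) = -9/(67 - 18) = -9/49)
x(13) + 3620 = -9/49 + 3620 = 177371/49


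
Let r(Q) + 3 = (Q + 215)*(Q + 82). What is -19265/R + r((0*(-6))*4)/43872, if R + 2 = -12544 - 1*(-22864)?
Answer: -331659347/226335648 ≈ -1.4653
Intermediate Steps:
R = 10318 (R = -2 + (-12544 - 1*(-22864)) = -2 + (-12544 + 22864) = -2 + 10320 = 10318)
r(Q) = -3 + (82 + Q)*(215 + Q) (r(Q) = -3 + (Q + 215)*(Q + 82) = -3 + (215 + Q)*(82 + Q) = -3 + (82 + Q)*(215 + Q))
-19265/R + r((0*(-6))*4)/43872 = -19265/10318 + (17627 + ((0*(-6))*4)² + 297*((0*(-6))*4))/43872 = -19265*1/10318 + (17627 + (0*4)² + 297*(0*4))*(1/43872) = -19265/10318 + (17627 + 0² + 297*0)*(1/43872) = -19265/10318 + (17627 + 0 + 0)*(1/43872) = -19265/10318 + 17627*(1/43872) = -19265/10318 + 17627/43872 = -331659347/226335648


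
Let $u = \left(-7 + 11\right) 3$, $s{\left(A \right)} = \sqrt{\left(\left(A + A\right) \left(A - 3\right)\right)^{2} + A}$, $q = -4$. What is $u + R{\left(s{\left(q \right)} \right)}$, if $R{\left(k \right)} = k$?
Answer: $12 + 6 \sqrt{87} \approx 67.964$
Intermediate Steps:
$s{\left(A \right)} = \sqrt{A + 4 A^{2} \left(-3 + A\right)^{2}}$ ($s{\left(A \right)} = \sqrt{\left(2 A \left(-3 + A\right)\right)^{2} + A} = \sqrt{4 A^{2} \left(-3 + A\right)^{2} + A} = \sqrt{A + 4 A^{2} \left(-3 + A\right)^{2}}$)
$u = 12$ ($u = 4 \cdot 3 = 12$)
$u + R{\left(s{\left(q \right)} \right)} = 12 + \sqrt{- 4 \left(1 + 4 \left(-4\right) \left(-3 - 4\right)^{2}\right)} = 12 + \sqrt{- 4 \left(1 + 4 \left(-4\right) \left(-7\right)^{2}\right)} = 12 + \sqrt{- 4 \left(1 + 4 \left(-4\right) 49\right)} = 12 + \sqrt{- 4 \left(1 - 784\right)} = 12 + \sqrt{\left(-4\right) \left(-783\right)} = 12 + \sqrt{3132} = 12 + 6 \sqrt{87}$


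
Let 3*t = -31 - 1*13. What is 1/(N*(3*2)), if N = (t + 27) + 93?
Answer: 1/632 ≈ 0.0015823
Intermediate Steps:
t = -44/3 (t = (-31 - 1*13)/3 = (-31 - 13)/3 = (⅓)*(-44) = -44/3 ≈ -14.667)
N = 316/3 (N = (-44/3 + 27) + 93 = 37/3 + 93 = 316/3 ≈ 105.33)
1/(N*(3*2)) = 1/(316*(3*2)/3) = 1/((316/3)*6) = 1/632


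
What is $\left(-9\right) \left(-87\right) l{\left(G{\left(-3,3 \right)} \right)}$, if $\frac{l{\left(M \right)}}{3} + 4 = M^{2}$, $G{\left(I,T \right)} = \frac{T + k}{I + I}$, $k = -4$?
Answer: $- \frac{37323}{4} \approx -9330.8$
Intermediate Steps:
$G{\left(I,T \right)} = \frac{-4 + T}{2 I}$ ($G{\left(I,T \right)} = \frac{T - 4}{I + I} = \frac{-4 + T}{2 I}$)
$l{\left(M \right)} = -12 + 3 M^{2}$
$\left(-9\right) \left(-87\right) l{\left(G{\left(-3,3 \right)} \right)} = \left(-9\right) \left(-87\right) \left(-12 + 3 \left(\frac{-4 + 3}{2 \left(-3\right)}\right)^{2}\right) = 783 \left(-12 + 3 \left(\frac{1}{2} \left(- \frac{1}{3}\right) \left(-1\right)\right)^{2}\right) = 783 \left(-12 + \frac{3}{36}\right) = 783 \left(-12 + 3 \cdot \frac{1}{36}\right) = 783 \left(-12 + \frac{1}{12}\right) = 783 \left(- \frac{143}{12}\right) = - \frac{37323}{4}$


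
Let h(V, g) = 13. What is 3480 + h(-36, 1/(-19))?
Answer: 3493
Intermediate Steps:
3480 + h(-36, 1/(-19)) = 3480 + 13 = 3493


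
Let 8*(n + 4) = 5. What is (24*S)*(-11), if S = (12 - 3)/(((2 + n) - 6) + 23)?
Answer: -19008/125 ≈ -152.06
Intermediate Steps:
n = -27/8 (n = -4 + (⅛)*5 = -4 + 5/8 = -27/8 ≈ -3.3750)
S = 72/125 (S = (12 - 3)/(((2 - 27/8) - 6) + 23) = 9/((-11/8 - 6) + 23) = 9/(-59/8 + 23) = 9/(125/8) = 9*(8/125) = 72/125 ≈ 0.57600)
(24*S)*(-11) = (24*(72/125))*(-11) = (1728/125)*(-11) = -19008/125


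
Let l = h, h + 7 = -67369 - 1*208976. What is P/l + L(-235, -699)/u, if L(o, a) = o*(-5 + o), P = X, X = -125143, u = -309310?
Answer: 2312172853/8547843712 ≈ 0.27050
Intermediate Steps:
P = -125143
h = -276352 (h = -7 + (-67369 - 1*208976) = -7 + (-67369 - 208976) = -7 - 276345 = -276352)
l = -276352
P/l + L(-235, -699)/u = -125143/(-276352) - 235*(-5 - 235)/(-309310) = -125143*(-1/276352) - 235*(-240)*(-1/309310) = 125143/276352 + 56400*(-1/309310) = 125143/276352 - 5640/30931 = 2312172853/8547843712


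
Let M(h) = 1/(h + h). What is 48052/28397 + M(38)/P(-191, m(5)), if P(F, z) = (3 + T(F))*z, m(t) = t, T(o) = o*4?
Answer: 13895648963/8211844460 ≈ 1.6921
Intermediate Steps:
T(o) = 4*o
M(h) = 1/(2*h)
P(F, z) = z*(3 + 4*F) (P(F, z) = (3 + 4*F)*z = z*(3 + 4*F))
48052/28397 + M(38)/P(-191, m(5)) = 48052/28397 + ((½)/38)/((5*(3 + 4*(-191)))) = 48052*(1/28397) + ((½)*(1/38))/((5*(3 - 764))) = 48052/28397 + 1/(76*((5*(-761)))) = 48052/28397 + (1/76)/(-3805) = 48052/28397 + (1/76)*(-1/3805) = 48052/28397 - 1/289180 = 13895648963/8211844460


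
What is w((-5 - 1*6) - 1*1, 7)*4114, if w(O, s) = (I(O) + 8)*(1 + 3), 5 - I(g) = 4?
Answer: 148104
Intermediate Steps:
I(g) = 1 (I(g) = 5 - 1*4 = 5 - 4 = 1)
w(O, s) = 36 (w(O, s) = (1 + 8)*(1 + 3) = 9*4 = 36)
w((-5 - 1*6) - 1*1, 7)*4114 = 36*4114 = 148104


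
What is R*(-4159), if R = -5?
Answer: 20795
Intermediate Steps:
R*(-4159) = -5*(-4159) = 20795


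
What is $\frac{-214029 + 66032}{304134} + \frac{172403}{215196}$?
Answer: $\frac{3430875265}{10908070044} \approx 0.31453$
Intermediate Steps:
$\frac{-214029 + 66032}{304134} + \frac{172403}{215196} = \left(-147997\right) \frac{1}{304134} + 172403 \cdot \frac{1}{215196} = - \frac{147997}{304134} + \frac{172403}{215196} = \frac{3430875265}{10908070044}$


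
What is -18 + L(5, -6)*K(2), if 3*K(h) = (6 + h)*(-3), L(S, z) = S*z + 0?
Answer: 222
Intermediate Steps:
L(S, z) = S*z
K(h) = -6 - h (K(h) = ((6 + h)*(-3))/3 = (-18 - 3*h)/3 = -6 - h)
-18 + L(5, -6)*K(2) = -18 + (5*(-6))*(-6 - 1*2) = -18 - 30*(-6 - 2) = -18 - 30*(-8) = -18 + 240 = 222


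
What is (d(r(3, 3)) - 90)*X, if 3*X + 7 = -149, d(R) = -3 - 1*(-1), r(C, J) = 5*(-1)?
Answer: 4784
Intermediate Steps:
r(C, J) = -5
d(R) = -2 (d(R) = -3 + 1 = -2)
X = -52 (X = -7/3 + (⅓)*(-149) = -7/3 - 149/3 = -52)
(d(r(3, 3)) - 90)*X = (-2 - 90)*(-52) = -92*(-52) = 4784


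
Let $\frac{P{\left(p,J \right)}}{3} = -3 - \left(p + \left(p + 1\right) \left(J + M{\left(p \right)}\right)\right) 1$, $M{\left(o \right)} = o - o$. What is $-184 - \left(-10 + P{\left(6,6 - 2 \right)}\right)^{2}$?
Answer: $-14825$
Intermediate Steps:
$M{\left(o \right)} = 0$
$P{\left(p,J \right)} = -9 - 3 p - 3 J \left(1 + p\right)$ ($P{\left(p,J \right)} = 3 \left(-3 - \left(p + \left(p + 1\right) \left(J + 0\right)\right) 1\right) = 3 \left(-3 - \left(p + \left(1 + p\right) J\right) 1\right) = 3 \left(-3 - \left(p + J \left(1 + p\right)\right) 1\right) = 3 \left(-3 - \left(p + J \left(1 + p\right)\right)\right) = 3 \left(-3 - p - J \left(1 + p\right)\right) = -9 - 3 p - 3 J \left(1 + p\right)$)
$-184 - \left(-10 + P{\left(6,6 - 2 \right)}\right)^{2} = -184 - \left(-10 - \left(27 + 3 \left(6 - 2\right) + 3 \left(6 - 2\right) 6\right)\right)^{2} = -184 - \left(-10 - \left(39 + 72\right)\right)^{2} = -184 - \left(-10 - 111\right)^{2} = -184 - \left(-121\right)^{2} = -184 - 14641 = -14825$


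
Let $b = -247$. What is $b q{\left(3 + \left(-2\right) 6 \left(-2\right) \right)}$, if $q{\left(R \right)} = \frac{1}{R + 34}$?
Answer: $- \frac{247}{61} \approx -4.0492$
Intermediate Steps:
$q{\left(R \right)} = \frac{1}{34 + R}$
$b q{\left(3 + \left(-2\right) 6 \left(-2\right) \right)} = - \frac{247}{34 + \left(3 + \left(-2\right) 6 \left(-2\right)\right)} = - \frac{247}{34 + \left(3 - -24\right)} = - \frac{247}{34 + \left(3 + 24\right)} = - \frac{247}{34 + 27} = - \frac{247}{61}$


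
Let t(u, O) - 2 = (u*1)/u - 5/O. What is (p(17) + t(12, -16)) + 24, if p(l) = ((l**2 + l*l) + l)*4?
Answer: 38517/16 ≈ 2407.3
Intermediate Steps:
p(l) = 4*l + 8*l**2 (p(l) = ((l**2 + l**2) + l)*4 = (2*l**2 + l)*4 = (l + 2*l**2)*4 = 4*l + 8*l**2)
t(u, O) = 3 - 5/O (t(u, O) = 2 + ((u*1)/u - 5/O) = 2 + (u/u - 5/O) = 2 + (1 - 5/O) = 3 - 5/O)
(p(17) + t(12, -16)) + 24 = (4*17*(1 + 2*17) + (3 - 5/(-16))) + 24 = (4*17*(1 + 34) + (3 - 5*(-1/16))) + 24 = (4*17*35 + (3 + 5/16)) + 24 = (2380 + 53/16) + 24 = 38133/16 + 24 = 38517/16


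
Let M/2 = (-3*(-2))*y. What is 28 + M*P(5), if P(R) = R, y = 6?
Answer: 388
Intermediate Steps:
M = 72 (M = 2*(-3*(-2)*6) = 2*(6*6) = 2*36 = 72)
28 + M*P(5) = 28 + 72*5 = 28 + 360 = 388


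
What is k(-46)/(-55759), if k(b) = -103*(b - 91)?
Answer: -103/407 ≈ -0.25307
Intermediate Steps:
k(b) = 9373 - 103*b (k(b) = -103*(-91 + b) = 9373 - 103*b)
k(-46)/(-55759) = (9373 - 103*(-46))/(-55759) = (9373 + 4738)*(-1/55759) = 14111*(-1/55759) = -103/407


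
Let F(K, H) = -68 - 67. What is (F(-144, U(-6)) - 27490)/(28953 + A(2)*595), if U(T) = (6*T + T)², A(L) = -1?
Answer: -27625/28358 ≈ -0.97415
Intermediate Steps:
U(T) = 49*T² (U(T) = (7*T)² = 49*T²)
F(K, H) = -135
(F(-144, U(-6)) - 27490)/(28953 + A(2)*595) = (-135 - 27490)/(28953 - 1*595) = -27625/(28953 - 595) = -27625/28358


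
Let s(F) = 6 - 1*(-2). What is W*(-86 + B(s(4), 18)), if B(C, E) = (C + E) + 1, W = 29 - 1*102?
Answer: 4307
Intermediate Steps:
W = -73 (W = 29 - 102 = -73)
s(F) = 8 (s(F) = 6 + 2 = 8)
B(C, E) = 1 + C + E
W*(-86 + B(s(4), 18)) = -73*(-86 + (1 + 8 + 18)) = -73*(-86 + 27) = -73*(-59) = 4307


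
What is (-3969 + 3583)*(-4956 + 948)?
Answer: 1547088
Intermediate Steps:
(-3969 + 3583)*(-4956 + 948) = -386*(-4008) = 1547088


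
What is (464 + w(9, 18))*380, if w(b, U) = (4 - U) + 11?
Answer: 175180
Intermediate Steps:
w(b, U) = 15 - U
(464 + w(9, 18))*380 = (464 + (15 - 1*18))*380 = (464 + (15 - 18))*380 = (464 - 3)*380 = 461*380 = 175180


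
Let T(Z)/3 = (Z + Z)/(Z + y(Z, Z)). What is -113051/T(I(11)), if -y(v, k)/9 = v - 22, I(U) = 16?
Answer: -3956785/48 ≈ -82433.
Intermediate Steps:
y(v, k) = 198 - 9*v (y(v, k) = -9*(v - 22) = -9*(-22 + v) = 198 - 9*v)
T(Z) = 6*Z/(198 - 8*Z) (T(Z) = 3*((Z + Z)/(Z + (198 - 9*Z))) = 3*((2*Z)/(198 - 8*Z)) = 3*(2*Z/(198 - 8*Z)) = 6*Z/(198 - 8*Z))
-113051/T(I(11)) = -113051/((-3*16/(-99 + 4*16))) = -113051/((-3*16/(-99 + 64))) = -113051/((-3*16/(-35))) = -113051/((-3*16*(-1/35))) = -113051/48/35 = -113051*35/48 = -3956785/48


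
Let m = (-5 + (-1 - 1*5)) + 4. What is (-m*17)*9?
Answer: 1071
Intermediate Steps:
m = -7 (m = (-5 + (-1 - 5)) + 4 = (-5 - 6) + 4 = -11 + 4 = -7)
(-m*17)*9 = (-1*(-7)*17)*9 = (7*17)*9 = 119*9 = 1071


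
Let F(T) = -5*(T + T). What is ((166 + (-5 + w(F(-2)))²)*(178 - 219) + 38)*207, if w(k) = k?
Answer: -3310551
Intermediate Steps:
F(T) = -10*T
((166 + (-5 + w(F(-2)))²)*(178 - 219) + 38)*207 = ((166 + (-5 - 10*(-2))²)*(178 - 219) + 38)*207 = ((166 + (-5 + 20)²)*(-41) + 38)*207 = ((166 + 15²)*(-41) + 38)*207 = ((166 + 225)*(-41) + 38)*207 = (391*(-41) + 38)*207 = (-16031 + 38)*207 = -15993*207 = -3310551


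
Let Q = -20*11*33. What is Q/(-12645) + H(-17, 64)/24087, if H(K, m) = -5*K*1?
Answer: 1303307/2256149 ≈ 0.57767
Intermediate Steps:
Q = -7260 (Q = -220*33 = -7260)
H(K, m) = -5*K
Q/(-12645) + H(-17, 64)/24087 = -7260/(-12645) - 5*(-17)/24087 = -7260*(-1/12645) + 85*(1/24087) = 484/843 + 85/24087 = 1303307/2256149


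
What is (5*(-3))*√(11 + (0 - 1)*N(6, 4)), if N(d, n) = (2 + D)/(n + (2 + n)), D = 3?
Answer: -15*√42/2 ≈ -48.606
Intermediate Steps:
N(d, n) = 5/(2 + 2*n) (N(d, n) = (2 + 3)/(n + (2 + n)) = 5/(2 + 2*n))
(5*(-3))*√(11 + (0 - 1)*N(6, 4)) = (5*(-3))*√(11 + (0 - 1)*(5/(2*(1 + 4)))) = -15*√(11 - 5/(2*5)) = -15*√(11 - 1*½) = -15*√(11 - ½) = -15*√42/2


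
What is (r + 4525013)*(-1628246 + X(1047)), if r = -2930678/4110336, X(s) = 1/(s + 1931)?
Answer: -15031092606139711751005/2040096768 ≈ -7.3678e+12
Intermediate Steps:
X(s) = 1/(1931 + s)
r = -1465339/2055168 (r = -2930678*1/4110336 = -1465339/2055168 ≈ -0.71300)
(r + 4525013)*(-1628246 + X(1047)) = (-1465339/2055168 + 4525013)*(-1628246 + 1/(1931 + 1047)) = 9299660451845*(-1628246 + 1/2978)/2055168 = (9299660451845/2055168)*(-4848916587/2978) = -15031092606139711751005/2040096768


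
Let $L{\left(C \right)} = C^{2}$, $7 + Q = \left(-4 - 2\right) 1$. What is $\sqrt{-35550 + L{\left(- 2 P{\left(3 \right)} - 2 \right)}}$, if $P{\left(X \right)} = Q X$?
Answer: $i \sqrt{29774} \approx 172.55 i$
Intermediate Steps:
$Q = -13$ ($Q = -7 + \left(-4 - 2\right) 1 = -7 - 6 = -13$)
$P{\left(X \right)} = - 13 X$
$\sqrt{-35550 + L{\left(- 2 P{\left(3 \right)} - 2 \right)}} = \sqrt{-35550 + \left(- 2 \left(\left(-13\right) 3\right) - 2\right)^{2}} = \sqrt{-35550 + \left(\left(-2\right) \left(-39\right) - 2\right)^{2}} = \sqrt{-35550 + \left(78 - 2\right)^{2}} = \sqrt{-35550 + 76^{2}} = \sqrt{-35550 + 5776} = \sqrt{-29774} = i \sqrt{29774}$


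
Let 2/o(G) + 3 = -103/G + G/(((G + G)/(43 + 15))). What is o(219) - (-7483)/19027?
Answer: 50171279/106379957 ≈ 0.47162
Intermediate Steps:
o(G) = 2/(26 - 103/G) (o(G) = 2/(-3 + (-103/G + G/(((G + G)/(43 + 15))))) = 2/(-3 + (-103/G + G/(((2*G)/58)))) = 2/(-3 + (-103/G + G/(((2*G)*(1/58))))) = 2/(-3 + (-103/G + G/((G/29)))) = 2/(-3 + (-103/G + G*(29/G))) = 2/(-3 + (-103/G + 29)) = 2/(-3 + (29 - 103/G)) = 2/(26 - 103/G))
o(219) - (-7483)/19027 = 2*219/(-103 + 26*219) - (-7483)/19027 = 2*219/(-103 + 5694) - (-7483)/19027 = 2*219/5591 - 1*(-7483/19027) = 2*219*(1/5591) + 7483/19027 = 438/5591 + 7483/19027 = 50171279/106379957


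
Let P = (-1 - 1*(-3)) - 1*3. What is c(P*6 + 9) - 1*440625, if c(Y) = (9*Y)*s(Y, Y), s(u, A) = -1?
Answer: -440652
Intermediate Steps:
P = -1 (P = (-1 + 3) - 3 = 2 - 3 = -1)
c(Y) = -9*Y (c(Y) = (9*Y)*(-1) = -9*Y)
c(P*6 + 9) - 1*440625 = -9*(-1*6 + 9) - 1*440625 = -9*(-6 + 9) - 440625 = -9*3 - 440625 = -27 - 440625 = -440652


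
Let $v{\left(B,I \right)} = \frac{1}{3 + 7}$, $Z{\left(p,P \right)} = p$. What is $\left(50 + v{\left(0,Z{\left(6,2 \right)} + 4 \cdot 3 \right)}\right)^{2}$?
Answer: $\frac{251001}{100} \approx 2510.0$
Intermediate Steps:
$v{\left(B,I \right)} = \frac{1}{10}$
$\left(50 + v{\left(0,Z{\left(6,2 \right)} + 4 \cdot 3 \right)}\right)^{2} = \left(50 + \frac{1}{10}\right)^{2} = \left(\frac{501}{10}\right)^{2} = \frac{251001}{100}$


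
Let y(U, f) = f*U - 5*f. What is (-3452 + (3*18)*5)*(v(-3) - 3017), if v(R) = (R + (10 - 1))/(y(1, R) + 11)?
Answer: 220783070/23 ≈ 9.5993e+6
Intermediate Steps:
y(U, f) = -5*f + U*f (y(U, f) = U*f - 5*f = -5*f + U*f)
v(R) = (9 + R)/(11 - 4*R) (v(R) = (R + (10 - 1))/(R*(-5 + 1) + 11) = (R + 9)/(R*(-4) + 11) = (9 + R)/(-4*R + 11) = (9 + R)/(11 - 4*R))
(-3452 + (3*18)*5)*(v(-3) - 3017) = (-3452 + (3*18)*5)*((9 - 3)/(11 - 4*(-3)) - 3017) = (-3452 + 54*5)*(6/(11 + 12) - 3017) = (-3452 + 270)*(6/23 - 3017) = -3182*((1/23)*6 - 3017) = -3182*(6/23 - 3017) = -3182*(-69385/23) = 220783070/23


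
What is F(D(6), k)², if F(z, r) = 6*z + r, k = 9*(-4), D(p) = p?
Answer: 0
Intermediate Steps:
k = -36
F(z, r) = r + 6*z
F(D(6), k)² = (-36 + 6*6)² = (-36 + 36)² = 0² = 0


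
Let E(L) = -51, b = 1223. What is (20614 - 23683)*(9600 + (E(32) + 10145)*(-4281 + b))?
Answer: 94702747788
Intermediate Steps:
(20614 - 23683)*(9600 + (E(32) + 10145)*(-4281 + b)) = (20614 - 23683)*(9600 + (-51 + 10145)*(-4281 + 1223)) = -3069*(9600 + 10094*(-3058)) = -3069*(9600 - 30867452) = -3069*(-30857852) = 94702747788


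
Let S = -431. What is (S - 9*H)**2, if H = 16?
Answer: 330625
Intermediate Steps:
(S - 9*H)**2 = (-431 - 9*16)**2 = (-431 - 144)**2 = (-575)**2 = 330625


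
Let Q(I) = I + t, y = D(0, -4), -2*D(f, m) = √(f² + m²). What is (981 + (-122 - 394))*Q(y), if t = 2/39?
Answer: -11780/13 ≈ -906.15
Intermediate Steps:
D(f, m) = -√(f² + m²)/2
y = -2 (y = -√(0² + (-4)²)/2 = -√(0 + 16)/2 = -√16/2 = -½*4 = -2)
t = 2/39 (t = 2*(1/39) = 2/39 ≈ 0.051282)
Q(I) = 2/39 + I (Q(I) = I + 2/39 = 2/39 + I)
(981 + (-122 - 394))*Q(y) = (981 + (-122 - 394))*(2/39 - 2) = (981 - 516)*(-76/39) = 465*(-76/39) = -11780/13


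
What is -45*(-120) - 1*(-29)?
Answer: 5429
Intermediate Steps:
-45*(-120) - 1*(-29) = 5400 + 29 = 5429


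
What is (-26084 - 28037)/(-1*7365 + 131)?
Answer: 54121/7234 ≈ 7.4815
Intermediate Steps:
(-26084 - 28037)/(-1*7365 + 131) = -54121/(-7365 + 131) = -54121/(-7234) = -54121*(-1/7234) = 54121/7234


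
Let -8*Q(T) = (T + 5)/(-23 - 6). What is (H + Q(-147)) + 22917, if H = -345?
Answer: 2618281/116 ≈ 22571.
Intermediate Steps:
Q(T) = 5/232 + T/232 (Q(T) = -(T + 5)/(8*(-23 - 6)) = -(5 + T)/(8*(-29)) = -(5 + T)*(-1)/(8*29) = -(-5/29 - T/29)/8 = 5/232 + T/232)
(H + Q(-147)) + 22917 = (-345 + (5/232 + (1/232)*(-147))) + 22917 = (-345 + (5/232 - 147/232)) + 22917 = (-345 - 71/116) + 22917 = -40091/116 + 22917 = 2618281/116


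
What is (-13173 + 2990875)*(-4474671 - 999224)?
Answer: -16299628089290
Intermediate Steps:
(-13173 + 2990875)*(-4474671 - 999224) = 2977702*(-5473895) = -16299628089290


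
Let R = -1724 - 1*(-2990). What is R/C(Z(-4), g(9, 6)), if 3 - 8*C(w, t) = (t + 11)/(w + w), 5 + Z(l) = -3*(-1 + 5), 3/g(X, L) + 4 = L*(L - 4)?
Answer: 2754816/907 ≈ 3037.3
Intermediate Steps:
g(X, L) = 3/(-4 + L*(-4 + L)) (g(X, L) = 3/(-4 + L*(L - 4)) = 3/(-4 + L*(-4 + L)))
R = 1266 (R = -1724 + 2990 = 1266)
Z(l) = -17 (Z(l) = -5 - 3*(-1 + 5) = -5 - 3*4 = -5 - 12 = -17)
C(w, t) = 3/8 - (11 + t)/(16*w) (C(w, t) = 3/8 - (t + 11)/(8*(w + w)) = 3/8 - (11 + t)/(8*(2*w)) = 3/8 - (11 + t)*1/(2*w)/8 = 3/8 - (11 + t)/(16*w))
R/C(Z(-4), g(9, 6)) = 1266/(((1/16)*(-11 - 3/(-4 + 6² - 4*6) + 6*(-17))/(-17))) = 1266/(((1/16)*(-1/17)*(-11 - 3/(-4 + 36 - 24) - 102))) = 1266/(((1/16)*(-1/17)*(-11 - 3/8 - 102))) = 1266/(((1/16)*(-1/17)*(-907/8))) = 1266/(907/2176) = 1266*(2176/907) = 2754816/907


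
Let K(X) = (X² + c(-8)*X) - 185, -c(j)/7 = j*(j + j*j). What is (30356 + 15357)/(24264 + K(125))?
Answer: 45713/431704 ≈ 0.10589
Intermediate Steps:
c(j) = -7*j*(j + j²) (c(j) = -7*j*(j + j*j) = -7*j*(j + j²))
K(X) = -185 + X² + 3136*X (K(X) = (X² + (7*(-8)²*(-1 - 1*(-8)))*X) - 185 = (X² + (7*64*(-1 + 8))*X) - 185 = (X² + (7*64*7)*X) - 185 = (X² + 3136*X) - 185 = -185 + X² + 3136*X)
(30356 + 15357)/(24264 + K(125)) = (30356 + 15357)/(24264 + (-185 + 125² + 3136*125)) = 45713/(24264 + (-185 + 15625 + 392000)) = 45713/(24264 + 407440) = 45713/431704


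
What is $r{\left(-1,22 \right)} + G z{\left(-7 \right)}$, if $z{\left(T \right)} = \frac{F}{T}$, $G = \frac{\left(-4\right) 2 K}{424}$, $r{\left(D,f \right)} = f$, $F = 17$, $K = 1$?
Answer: $\frac{8179}{371} \approx 22.046$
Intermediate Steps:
$G = - \frac{1}{53}$ ($G = \frac{\left(-4\right) 2 \cdot 1}{424} = \left(-8\right) 1 \cdot \frac{1}{424} = \left(-8\right) \frac{1}{424} = - \frac{1}{53} \approx -0.018868$)
$z{\left(T \right)} = \frac{17}{T}$
$r{\left(-1,22 \right)} + G z{\left(-7 \right)} = 22 - \frac{17 \frac{1}{-7}}{53} = 22 - \frac{17 \left(- \frac{1}{7}\right)}{53} = 22 - - \frac{17}{371} = 22 + \frac{17}{371} = \frac{8179}{371}$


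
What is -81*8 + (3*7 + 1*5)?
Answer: -622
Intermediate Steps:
-81*8 + (3*7 + 1*5) = -648 + (21 + 5) = -648 + 26 = -622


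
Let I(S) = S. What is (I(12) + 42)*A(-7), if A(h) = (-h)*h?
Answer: -2646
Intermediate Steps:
A(h) = -h²
(I(12) + 42)*A(-7) = (12 + 42)*(-1*(-7)²) = 54*(-1*49) = 54*(-49) = -2646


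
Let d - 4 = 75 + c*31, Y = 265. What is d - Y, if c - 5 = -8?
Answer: -279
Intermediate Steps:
c = -3 (c = 5 - 8 = -3)
d = -14 (d = 4 + (75 - 3*31) = 4 + (75 - 93) = 4 - 18 = -14)
d - Y = -14 - 1*265 = -14 - 265 = -279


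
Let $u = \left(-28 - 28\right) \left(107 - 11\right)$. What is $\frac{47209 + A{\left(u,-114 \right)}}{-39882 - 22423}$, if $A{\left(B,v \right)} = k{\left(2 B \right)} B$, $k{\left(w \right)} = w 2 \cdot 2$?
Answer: $- \frac{231258217}{62305} \approx -3711.7$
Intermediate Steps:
$k{\left(w \right)} = 4 w$ ($k{\left(w \right)} = 2 w 2 = 4 w$)
$u = -5376$ ($u = \left(-56\right) 96 = -5376$)
$A{\left(B,v \right)} = 8 B^{2}$ ($A{\left(B,v \right)} = 4 \cdot 2 B B = 8 B B = 8 B^{2}$)
$\frac{47209 + A{\left(u,-114 \right)}}{-39882 - 22423} = \frac{47209 + 8 \left(-5376\right)^{2}}{-39882 - 22423} = \frac{47209 + 8 \cdot 28901376}{-62305} = \left(47209 + 231211008\right) \left(- \frac{1}{62305}\right) = 231258217 \left(- \frac{1}{62305}\right) = - \frac{231258217}{62305}$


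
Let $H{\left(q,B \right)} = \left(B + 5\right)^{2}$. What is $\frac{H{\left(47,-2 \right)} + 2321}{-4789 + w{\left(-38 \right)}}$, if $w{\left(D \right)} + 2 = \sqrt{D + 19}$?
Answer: $- \frac{1116303}{2295370} - \frac{233 i \sqrt{19}}{2295370} \approx -0.48633 - 0.00044247 i$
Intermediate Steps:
$H{\left(q,B \right)} = \left(5 + B\right)^{2}$
$w{\left(D \right)} = -2 + \sqrt{19 + D}$ ($w{\left(D \right)} = -2 + \sqrt{D + 19} = -2 + \sqrt{19 + D}$)
$\frac{H{\left(47,-2 \right)} + 2321}{-4789 + w{\left(-38 \right)}} = \frac{\left(5 - 2\right)^{2} + 2321}{-4789 - \left(2 - \sqrt{19 - 38}\right)} = \frac{3^{2} + 2321}{-4789 - \left(2 - \sqrt{-19}\right)} = \frac{9 + 2321}{-4789 - \left(2 - i \sqrt{19}\right)} = \frac{2330}{-4791 + i \sqrt{19}}$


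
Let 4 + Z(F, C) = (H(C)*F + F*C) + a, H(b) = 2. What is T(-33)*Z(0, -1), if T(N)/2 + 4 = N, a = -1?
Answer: 370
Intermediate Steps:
T(N) = -8 + 2*N
Z(F, C) = -5 + 2*F + C*F (Z(F, C) = -4 + ((2*F + F*C) - 1) = -4 + ((2*F + C*F) - 1) = -4 + (-1 + 2*F + C*F) = -5 + 2*F + C*F)
T(-33)*Z(0, -1) = (-8 + 2*(-33))*(-5 + 2*0 - 1*0) = (-8 - 66)*(-5 + 0 + 0) = -74*(-5) = 370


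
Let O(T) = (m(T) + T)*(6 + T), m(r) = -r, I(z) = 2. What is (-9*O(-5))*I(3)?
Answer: 0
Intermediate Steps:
O(T) = 0 (O(T) = (-T + T)*(6 + T) = 0*(6 + T) = 0)
(-9*O(-5))*I(3) = -9*0*2 = 0*2 = 0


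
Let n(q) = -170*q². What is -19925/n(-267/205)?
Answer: 167469625/2423826 ≈ 69.093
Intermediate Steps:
-19925/n(-267/205) = -19925/((-170*(-267/205)²)) = -19925/((-170*71289/42025)) = -19925/(-2423826/8405) = -19925*(-8405/2423826) = 167469625/2423826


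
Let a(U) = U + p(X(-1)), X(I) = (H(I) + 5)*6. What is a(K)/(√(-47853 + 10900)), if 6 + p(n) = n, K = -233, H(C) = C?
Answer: 215*I*√36953/36953 ≈ 1.1184*I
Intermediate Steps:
X(I) = 30 + 6*I (X(I) = (I + 5)*6 = (5 + I)*6 = 30 + 6*I)
p(n) = -6 + n
a(U) = 18 + U (a(U) = U + (-6 + (30 + 6*(-1))) = U + (-6 + (30 - 6)) = U + (-6 + 24) = U + 18 = 18 + U)
a(K)/(√(-47853 + 10900)) = (18 - 233)/(√(-47853 + 10900)) = -215*(-I*√36953/36953) = -(-215)*I*√36953/36953 = 215*I*√36953/36953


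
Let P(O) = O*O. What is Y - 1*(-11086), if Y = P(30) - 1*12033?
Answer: -47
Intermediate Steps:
P(O) = O²
Y = -11133 (Y = 30² - 1*12033 = 900 - 12033 = -11133)
Y - 1*(-11086) = -11133 - 1*(-11086) = -11133 + 11086 = -47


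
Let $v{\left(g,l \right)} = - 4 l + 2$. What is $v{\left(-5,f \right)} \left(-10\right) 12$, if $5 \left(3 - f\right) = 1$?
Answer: $1104$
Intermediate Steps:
$f = \frac{14}{5}$ ($f = 3 - \frac{1}{5} = \frac{14}{5} \approx 2.8$)
$v{\left(g,l \right)} = 2 - 4 l$
$v{\left(-5,f \right)} \left(-10\right) 12 = \left(2 - \frac{56}{5}\right) \left(-10\right) 12 = \left(- \frac{46}{5}\right) \left(-10\right) 12 = 92 \cdot 12 = 1104$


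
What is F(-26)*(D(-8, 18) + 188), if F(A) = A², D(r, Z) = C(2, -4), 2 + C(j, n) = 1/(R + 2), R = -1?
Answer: 126412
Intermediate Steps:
C(j, n) = -1 (C(j, n) = -2 + 1/(-1 + 2) = -2 + 1/1 = -2 + 1 = -1)
D(r, Z) = -1
F(-26)*(D(-8, 18) + 188) = (-26)²*(-1 + 188) = 676*187 = 126412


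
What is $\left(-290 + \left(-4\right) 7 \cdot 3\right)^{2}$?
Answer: $139876$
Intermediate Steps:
$\left(-290 + \left(-4\right) 7 \cdot 3\right)^{2} = \left(-290 - 84\right)^{2} = \left(-374\right)^{2} = 139876$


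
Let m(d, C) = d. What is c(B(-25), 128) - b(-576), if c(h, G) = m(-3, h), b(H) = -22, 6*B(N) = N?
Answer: 19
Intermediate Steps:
B(N) = N/6
c(h, G) = -3
c(B(-25), 128) - b(-576) = -3 - 1*(-22) = -3 + 22 = 19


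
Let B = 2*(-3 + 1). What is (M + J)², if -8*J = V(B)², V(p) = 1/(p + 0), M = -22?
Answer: 7935489/16384 ≈ 484.34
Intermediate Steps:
B = -4 (B = 2*(-2) = -4)
V(p) = 1/p
J = -1/128 (J = -(1/(-4))²/8 = -(-¼)²/8 = -⅛*1/16 = -1/128 ≈ -0.0078125)
(M + J)² = (-22 - 1/128)² = (-2817/128)² = 7935489/16384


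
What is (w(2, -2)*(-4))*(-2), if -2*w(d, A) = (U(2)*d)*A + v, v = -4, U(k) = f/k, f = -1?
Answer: 8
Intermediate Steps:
U(k) = -1/k
w(d, A) = 2 + A*d/4 (w(d, A) = -(((-1/2)*d)*A - 4)/2 = -(((-1*½)*d)*A - 4)/2 = -((-d/2)*A - 4)/2 = -(-A*d/2 - 4)/2 = -(-4 - A*d/2)/2 = 2 + A*d/4)
(w(2, -2)*(-4))*(-2) = ((2 + (¼)*(-2)*2)*(-4))*(-2) = ((2 - 1)*(-4))*(-2) = (1*(-4))*(-2) = -4*(-2) = 8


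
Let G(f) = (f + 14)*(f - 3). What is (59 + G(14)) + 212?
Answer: 579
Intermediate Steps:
G(f) = (-3 + f)*(14 + f) (G(f) = (14 + f)*(-3 + f) = (-3 + f)*(14 + f))
(59 + G(14)) + 212 = (59 + (-42 + 14**2 + 11*14)) + 212 = (59 + (-42 + 196 + 154)) + 212 = (59 + 308) + 212 = 367 + 212 = 579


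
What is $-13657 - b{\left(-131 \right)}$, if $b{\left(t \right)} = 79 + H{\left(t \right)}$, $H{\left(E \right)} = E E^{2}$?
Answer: $2234355$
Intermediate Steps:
$H{\left(E \right)} = E^{3}$
$b{\left(t \right)} = 79 + t^{3}$
$-13657 - b{\left(-131 \right)} = -13657 - \left(79 + \left(-131\right)^{3}\right) = -13657 - \left(79 - 2248091\right) = -13657 - -2248012 = -13657 + 2248012 = 2234355$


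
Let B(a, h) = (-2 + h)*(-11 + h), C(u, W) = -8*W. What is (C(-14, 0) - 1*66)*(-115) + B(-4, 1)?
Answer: 7600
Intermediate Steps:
B(a, h) = (-11 + h)*(-2 + h)
(C(-14, 0) - 1*66)*(-115) + B(-4, 1) = (-8*0 - 1*66)*(-115) + (22 + 1² - 13*1) = (0 - 66)*(-115) + (22 + 1 - 13) = -66*(-115) + 10 = 7590 + 10 = 7600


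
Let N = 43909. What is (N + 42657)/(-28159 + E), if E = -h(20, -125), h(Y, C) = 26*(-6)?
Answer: -86566/28003 ≈ -3.0913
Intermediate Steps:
h(Y, C) = -156
E = 156 (E = -1*(-156) = 156)
(N + 42657)/(-28159 + E) = (43909 + 42657)/(-28159 + 156) = 86566/(-28003) = 86566*(-1/28003) = -86566/28003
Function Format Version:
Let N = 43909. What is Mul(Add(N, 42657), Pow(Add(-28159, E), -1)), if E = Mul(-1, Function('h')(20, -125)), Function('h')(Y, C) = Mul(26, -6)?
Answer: Rational(-86566, 28003) ≈ -3.0913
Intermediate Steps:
Function('h')(Y, C) = -156
E = 156 (E = Mul(-1, -156) = 156)
Mul(Add(N, 42657), Pow(Add(-28159, E), -1)) = Mul(Add(43909, 42657), Pow(Add(-28159, 156), -1)) = Mul(86566, Pow(-28003, -1)) = Mul(86566, Rational(-1, 28003)) = Rational(-86566, 28003)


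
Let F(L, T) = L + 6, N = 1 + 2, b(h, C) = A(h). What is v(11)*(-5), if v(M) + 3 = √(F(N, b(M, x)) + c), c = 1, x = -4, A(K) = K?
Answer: 15 - 5*√10 ≈ -0.81139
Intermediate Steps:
b(h, C) = h
N = 3
F(L, T) = 6 + L
v(M) = -3 + √10 (v(M) = -3 + √((6 + 3) + 1) = -3 + √(9 + 1) = -3 + √10)
v(11)*(-5) = (-3 + √10)*(-5) = 15 - 5*√10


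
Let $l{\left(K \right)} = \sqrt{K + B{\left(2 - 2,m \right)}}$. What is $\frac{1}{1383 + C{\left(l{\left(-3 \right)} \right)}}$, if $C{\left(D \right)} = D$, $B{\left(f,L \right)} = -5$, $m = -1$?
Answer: $\frac{1383}{1912697} - \frac{2 i \sqrt{2}}{1912697} \approx 0.00072306 - 1.4788 \cdot 10^{-6} i$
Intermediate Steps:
$l{\left(K \right)} = \sqrt{-5 + K}$ ($l{\left(K \right)} = \sqrt{K - 5} = \sqrt{-5 + K}$)
$\frac{1}{1383 + C{\left(l{\left(-3 \right)} \right)}} = \frac{1}{1383 + \sqrt{-5 - 3}} = \frac{1}{1383 + \sqrt{-8}} = \frac{1}{1383 + 2 i \sqrt{2}}$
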